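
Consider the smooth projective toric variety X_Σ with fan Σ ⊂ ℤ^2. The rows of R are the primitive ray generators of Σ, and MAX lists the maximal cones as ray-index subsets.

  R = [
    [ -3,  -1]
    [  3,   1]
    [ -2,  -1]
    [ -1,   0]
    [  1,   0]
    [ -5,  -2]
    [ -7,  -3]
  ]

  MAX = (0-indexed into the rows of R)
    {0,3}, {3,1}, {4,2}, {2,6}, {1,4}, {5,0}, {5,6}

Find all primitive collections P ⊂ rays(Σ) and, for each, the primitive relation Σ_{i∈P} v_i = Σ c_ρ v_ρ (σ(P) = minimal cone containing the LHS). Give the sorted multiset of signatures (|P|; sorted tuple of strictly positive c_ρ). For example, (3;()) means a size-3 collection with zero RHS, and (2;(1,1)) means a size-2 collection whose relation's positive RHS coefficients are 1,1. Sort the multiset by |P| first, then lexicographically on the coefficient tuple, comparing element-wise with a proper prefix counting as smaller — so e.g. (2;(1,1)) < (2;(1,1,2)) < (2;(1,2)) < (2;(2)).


14 minimal non-faces of Δ(Σ) (on 7 rays):

  P = {0,1}:  v_{0} + v_{1} = 0  so sig = (2;())
  P = {3,4}:  v_{3} + v_{4} = 0  so sig = (2;())
  P = {0,2}:  v_{0} + v_{2} = v_{5}  so sig = (2;(1))
  P = {0,4}:  v_{0} + v_{4} = v_{2}  so sig = (2;(1))
  P = {1,2}:  v_{1} + v_{2} = v_{4}  so sig = (2;(1))
  P = {1,5}:  v_{1} + v_{5} = v_{2}  so sig = (2;(1))
  P = {2,3}:  v_{2} + v_{3} = v_{0}  so sig = (2;(1))
  P = {2,5}:  v_{2} + v_{5} = v_{6}  so sig = (2;(1))
  P = {3,6}:  v_{3} + v_{6} = v_{0} + v_{5}  so sig = (2;(1,1))
  P = {0,6}:  v_{0} + v_{6} = 2·v_{5}  so sig = (2;(2))
  P = {1,6}:  v_{1} + v_{6} = 2·v_{2}  so sig = (2;(2))
  P = {3,5}:  v_{3} + v_{5} = 2·v_{0}  so sig = (2;(2))
  P = {4,5}:  v_{4} + v_{5} = 2·v_{2}  so sig = (2;(2))
  P = {4,6}:  v_{4} + v_{6} = 3·v_{2}  so sig = (2;(3))

Signatures (|P|; sorted positive RHS coefficients), sorted:
[(2;()), (2;()), (2;(1)), (2;(1)), (2;(1)), (2;(1)), (2;(1)), (2;(1)), (2;(1,1)), (2;(2)), (2;(2)), (2;(2)), (2;(2)), (2;(3))]


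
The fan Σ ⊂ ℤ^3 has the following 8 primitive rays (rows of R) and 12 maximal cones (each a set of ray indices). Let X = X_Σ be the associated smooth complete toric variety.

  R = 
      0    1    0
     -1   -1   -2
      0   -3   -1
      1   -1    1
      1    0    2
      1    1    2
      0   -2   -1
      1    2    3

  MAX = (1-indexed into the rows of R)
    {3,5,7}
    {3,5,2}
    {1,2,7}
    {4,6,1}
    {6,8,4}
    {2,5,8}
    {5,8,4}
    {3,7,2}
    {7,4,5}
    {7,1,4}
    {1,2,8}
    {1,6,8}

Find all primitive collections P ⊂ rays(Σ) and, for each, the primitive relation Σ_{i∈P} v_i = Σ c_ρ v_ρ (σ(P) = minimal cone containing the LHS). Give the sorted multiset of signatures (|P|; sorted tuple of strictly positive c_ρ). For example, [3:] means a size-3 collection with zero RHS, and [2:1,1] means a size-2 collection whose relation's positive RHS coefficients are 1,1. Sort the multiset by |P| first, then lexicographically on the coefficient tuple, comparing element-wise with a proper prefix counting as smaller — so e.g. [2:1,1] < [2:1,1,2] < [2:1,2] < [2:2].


Σ has 12 primitive collections:

  P={2,6}:  v_{2} + v_{6} = 0  so sig = [2:]
  P={1,3}:  v_{1} + v_{3} = v_{7}  so sig = [2:1]
  P={1,5}:  v_{1} + v_{5} = v_{6}  so sig = [2:1]
  P={2,4}:  v_{2} + v_{4} = v_{7}  so sig = [2:1]
  P={6,7}:  v_{6} + v_{7} = v_{4}  so sig = [2:1]
  P={7,8}:  v_{7} + v_{8} = v_{5}  so sig = [2:1]
  P={3,6}:  v_{3} + v_{6} = v_{5} + v_{7}  so sig = [2:1,1]
  P={5,6}:  v_{5} + v_{6} = v_{4} + v_{8}  so sig = [2:1,1]
  P={3,4}:  v_{3} + v_{4} = v_{5} + 2·v_{7}  so sig = [2:1,2]
  P={3,8}:  v_{3} + v_{8} = v_{2} + 2·v_{5}  so sig = [2:1,2]
  P={2,5,7}:  v_{2} + v_{5} + v_{7} = v_{3}  so sig = [3:1]
  P={1,4,8}:  v_{1} + v_{4} + v_{8} = 2·v_{6}  so sig = [3:2]

so the primitive-relation signature multiset is
{ [2:],  [2:1] ×5,  [2:1,1] ×2,  [2:1,2] ×2,  [3:1],  [3:2] }


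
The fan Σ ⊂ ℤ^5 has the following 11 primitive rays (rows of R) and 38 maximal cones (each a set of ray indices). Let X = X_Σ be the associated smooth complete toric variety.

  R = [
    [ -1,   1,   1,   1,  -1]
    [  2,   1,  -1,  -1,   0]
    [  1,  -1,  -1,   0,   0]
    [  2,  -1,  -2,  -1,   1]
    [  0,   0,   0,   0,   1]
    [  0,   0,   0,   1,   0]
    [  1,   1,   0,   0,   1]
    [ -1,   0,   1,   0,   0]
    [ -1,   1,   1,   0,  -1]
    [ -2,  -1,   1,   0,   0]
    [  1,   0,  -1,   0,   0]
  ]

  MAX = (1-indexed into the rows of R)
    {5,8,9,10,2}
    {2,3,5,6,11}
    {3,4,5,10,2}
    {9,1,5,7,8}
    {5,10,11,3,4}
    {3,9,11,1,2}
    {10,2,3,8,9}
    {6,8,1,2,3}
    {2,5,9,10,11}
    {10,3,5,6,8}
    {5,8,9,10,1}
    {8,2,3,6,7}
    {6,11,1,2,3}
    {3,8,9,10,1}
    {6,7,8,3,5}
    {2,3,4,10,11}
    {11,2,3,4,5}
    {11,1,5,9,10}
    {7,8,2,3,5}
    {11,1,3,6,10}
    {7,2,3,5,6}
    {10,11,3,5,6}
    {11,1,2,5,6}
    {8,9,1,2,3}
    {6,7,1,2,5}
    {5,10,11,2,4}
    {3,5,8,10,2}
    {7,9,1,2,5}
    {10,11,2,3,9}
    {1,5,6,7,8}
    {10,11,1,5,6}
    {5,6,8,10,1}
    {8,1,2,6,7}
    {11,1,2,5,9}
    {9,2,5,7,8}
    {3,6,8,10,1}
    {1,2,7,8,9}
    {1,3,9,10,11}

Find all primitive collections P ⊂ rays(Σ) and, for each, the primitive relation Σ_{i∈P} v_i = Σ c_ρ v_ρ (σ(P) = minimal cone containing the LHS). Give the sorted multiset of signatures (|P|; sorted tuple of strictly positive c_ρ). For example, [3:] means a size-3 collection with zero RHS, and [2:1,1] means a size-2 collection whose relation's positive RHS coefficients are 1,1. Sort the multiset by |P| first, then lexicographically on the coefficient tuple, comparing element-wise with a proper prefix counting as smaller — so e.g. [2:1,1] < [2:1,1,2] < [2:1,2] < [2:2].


Δ(Σ) — 11 vertices, 18 min non-faces:

  {8,11}:  v_{8} + v_{11} = 0 — sig = [2:]
  {1,4}:  v_{1} + v_{4} = v_{11} — sig = [2:1]
  {6,9}:  v_{6} + v_{9} = v_{1} — sig = [2:1]
  {7,10}:  v_{7} + v_{10} = v_{5} + v_{8} — sig = [2:1,1]
  {4,6}:  v_{4} + v_{6} = v_{3} + v_{5} + v_{11} — sig = [2:1,1,1]
  {4,9}:  v_{4} + v_{9} = v_{2} + v_{10} + v_{11} — sig = [2:1,1,1]
  {7,11}:  v_{7} + v_{11} = v_{2} + v_{5} + v_{6} — sig = [2:1,1,1]
  {4,8}:  v_{4} + v_{8} = v_{2} + v_{3} + v_{5} + v_{10} — sig = [2:1,1,1,1]
  {4,7}:  v_{4} + v_{7} = v_{2} + v_{3} + 2·v_{5} — sig = [2:1,1,2]
  {2,6,10}:  v_{2} + v_{6} + v_{10} = 0 — sig = [3:]
  {3,5,9}:  v_{3} + v_{5} + v_{9} = 0 — sig = [3:]
  {1,2,10}:  v_{1} + v_{2} + v_{10} = v_{9} — sig = [3:1]
  {1,3,5}:  v_{1} + v_{3} + v_{5} = v_{6} — sig = [3:1]
  {3,7,9}:  v_{3} + v_{7} + v_{9} = v_{2} + v_{6} + v_{8} — sig = [3:1,1,1]
  {1,3,7}:  v_{1} + v_{3} + v_{7} = v_{2} + 2·v_{6} + v_{8} — sig = [3:1,1,2]
  {2,5,6,8}:  v_{2} + v_{5} + v_{6} + v_{8} = v_{7} — sig = [4:1]
  {1,2,5,8}:  v_{1} + v_{2} + v_{5} + v_{8} = v_{7} + v_{9} — sig = [4:1,1]
  {2,3,5,10,11}:  v_{2} + v_{3} + v_{5} + v_{10} + v_{11} = v_{4} — sig = [5:1]

Hence PRS(X_Σ) =
    |P|=2: 9 collections, coeffs (), (1), (1), (1,1), (1,1,1), (1,1,1), (1,1,1), (1,1,1,1), (1,1,2)
    |P|=3: 6 collections, coeffs (), (), (1), (1), (1,1,1), (1,1,2)
    |P|=4: 2 collections, coeffs (1), (1,1)
    |P|=5: 1 collection, coeffs (1)


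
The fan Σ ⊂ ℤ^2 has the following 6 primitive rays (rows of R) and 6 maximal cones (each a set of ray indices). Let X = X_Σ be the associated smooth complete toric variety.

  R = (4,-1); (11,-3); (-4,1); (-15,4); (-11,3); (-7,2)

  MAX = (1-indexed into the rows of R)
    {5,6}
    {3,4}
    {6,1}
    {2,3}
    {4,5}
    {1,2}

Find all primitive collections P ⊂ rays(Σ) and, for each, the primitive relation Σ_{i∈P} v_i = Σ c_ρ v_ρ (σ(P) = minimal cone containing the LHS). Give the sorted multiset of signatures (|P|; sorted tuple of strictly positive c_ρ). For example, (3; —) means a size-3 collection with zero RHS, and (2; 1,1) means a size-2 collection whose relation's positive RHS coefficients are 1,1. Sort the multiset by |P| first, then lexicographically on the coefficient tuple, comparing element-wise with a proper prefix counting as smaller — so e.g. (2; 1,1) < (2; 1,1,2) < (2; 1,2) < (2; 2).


Δ(Σ) — 6 vertices, 9 min non-faces:

  {1,3}:  v_{1} + v_{3} = 0  ⇒ sig = (2; —)
  {2,5}:  v_{2} + v_{5} = 0  ⇒ sig = (2; —)
  {1,4}:  v_{1} + v_{4} = v_{5}  ⇒ sig = (2; 1)
  {1,5}:  v_{1} + v_{5} = v_{6}  ⇒ sig = (2; 1)
  {2,4}:  v_{2} + v_{4} = v_{3}  ⇒ sig = (2; 1)
  {2,6}:  v_{2} + v_{6} = v_{1}  ⇒ sig = (2; 1)
  {3,5}:  v_{3} + v_{5} = v_{4}  ⇒ sig = (2; 1)
  {3,6}:  v_{3} + v_{6} = v_{5}  ⇒ sig = (2; 1)
  {4,6}:  v_{4} + v_{6} = 2·v_{5}  ⇒ sig = (2; 2)

Signatures (|P|; sorted positive RHS coefficients), sorted:
{ (2; —) ×2,  (2; 1) ×6,  (2; 2) }


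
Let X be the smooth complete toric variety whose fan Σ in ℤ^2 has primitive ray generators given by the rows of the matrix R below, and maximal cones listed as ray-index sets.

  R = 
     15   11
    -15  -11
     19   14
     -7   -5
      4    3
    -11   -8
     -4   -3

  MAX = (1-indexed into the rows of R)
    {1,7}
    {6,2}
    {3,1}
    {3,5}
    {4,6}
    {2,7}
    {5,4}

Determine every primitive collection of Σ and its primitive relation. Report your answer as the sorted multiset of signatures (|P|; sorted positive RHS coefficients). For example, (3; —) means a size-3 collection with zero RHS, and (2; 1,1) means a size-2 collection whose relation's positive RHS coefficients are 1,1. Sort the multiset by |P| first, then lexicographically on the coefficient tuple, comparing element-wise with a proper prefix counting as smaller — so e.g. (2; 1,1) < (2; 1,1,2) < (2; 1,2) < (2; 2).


Minimal non-faces — 14 found among 7 rays, 7 max cones:

  P={1,2}:  v_{1} + v_{2} = 0  ⇒ sig = (2; —)
  P={5,7}:  v_{5} + v_{7} = 0  ⇒ sig = (2; —)
  P={1,5}:  v_{1} + v_{5} = v_{3}  ⇒ sig = (2; 1)
  P={1,6}:  v_{1} + v_{6} = v_{5}  ⇒ sig = (2; 1)
  P={2,3}:  v_{2} + v_{3} = v_{5}  ⇒ sig = (2; 1)
  P={2,5}:  v_{2} + v_{5} = v_{6}  ⇒ sig = (2; 1)
  P={3,7}:  v_{3} + v_{7} = v_{1}  ⇒ sig = (2; 1)
  P={4,7}:  v_{4} + v_{7} = v_{6}  ⇒ sig = (2; 1)
  P={5,6}:  v_{5} + v_{6} = v_{4}  ⇒ sig = (2; 1)
  P={6,7}:  v_{6} + v_{7} = v_{2}  ⇒ sig = (2; 1)
  P={1,4}:  v_{1} + v_{4} = 2·v_{5}  ⇒ sig = (2; 2)
  P={2,4}:  v_{2} + v_{4} = 2·v_{6}  ⇒ sig = (2; 2)
  P={3,6}:  v_{3} + v_{6} = 2·v_{5}  ⇒ sig = (2; 2)
  P={3,4}:  v_{3} + v_{4} = 3·v_{5}  ⇒ sig = (2; 3)

Signatures (|P|; sorted positive RHS coefficients), sorted:
    (2; —)
    (2; —)
    (2; 1)
    (2; 1)
    (2; 1)
    (2; 1)
    (2; 1)
    (2; 1)
    (2; 1)
    (2; 1)
    (2; 2)
    (2; 2)
    (2; 2)
    (2; 3)


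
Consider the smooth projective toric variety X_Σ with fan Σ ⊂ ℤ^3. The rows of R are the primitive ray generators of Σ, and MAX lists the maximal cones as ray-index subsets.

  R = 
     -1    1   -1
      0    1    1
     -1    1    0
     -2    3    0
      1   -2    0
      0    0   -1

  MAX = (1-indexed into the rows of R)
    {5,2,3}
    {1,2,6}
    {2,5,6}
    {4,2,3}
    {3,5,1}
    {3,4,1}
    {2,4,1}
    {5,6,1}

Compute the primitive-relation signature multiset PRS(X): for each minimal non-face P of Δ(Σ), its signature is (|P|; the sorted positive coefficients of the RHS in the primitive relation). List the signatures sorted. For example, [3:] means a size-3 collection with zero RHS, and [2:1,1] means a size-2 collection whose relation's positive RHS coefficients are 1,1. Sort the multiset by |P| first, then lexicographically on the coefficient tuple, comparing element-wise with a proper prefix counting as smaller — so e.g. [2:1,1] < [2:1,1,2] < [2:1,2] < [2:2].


5 minimal non-faces of Δ(Σ) (on 6 rays):

  • {3,6}:  v_{3} + v_{6} = v_{1} ; sig = [2:1]
  • {4,5}:  v_{4} + v_{5} = v_{3} ; sig = [2:1]
  • {4,6}:  v_{4} + v_{6} = 2·v_{1} + v_{2} ; sig = [2:1,2]
  • {1,2,5}:  v_{1} + v_{2} + v_{5} = 0 ; sig = [3:]
  • {1,2,3}:  v_{1} + v_{2} + v_{3} = v_{4} ; sig = [3:1]

Signatures (|P|; sorted positive RHS coefficients), sorted:
    |P|=2: 3 collections, coeffs (1), (1), (1,2)
    |P|=3: 2 collections, coeffs (), (1)


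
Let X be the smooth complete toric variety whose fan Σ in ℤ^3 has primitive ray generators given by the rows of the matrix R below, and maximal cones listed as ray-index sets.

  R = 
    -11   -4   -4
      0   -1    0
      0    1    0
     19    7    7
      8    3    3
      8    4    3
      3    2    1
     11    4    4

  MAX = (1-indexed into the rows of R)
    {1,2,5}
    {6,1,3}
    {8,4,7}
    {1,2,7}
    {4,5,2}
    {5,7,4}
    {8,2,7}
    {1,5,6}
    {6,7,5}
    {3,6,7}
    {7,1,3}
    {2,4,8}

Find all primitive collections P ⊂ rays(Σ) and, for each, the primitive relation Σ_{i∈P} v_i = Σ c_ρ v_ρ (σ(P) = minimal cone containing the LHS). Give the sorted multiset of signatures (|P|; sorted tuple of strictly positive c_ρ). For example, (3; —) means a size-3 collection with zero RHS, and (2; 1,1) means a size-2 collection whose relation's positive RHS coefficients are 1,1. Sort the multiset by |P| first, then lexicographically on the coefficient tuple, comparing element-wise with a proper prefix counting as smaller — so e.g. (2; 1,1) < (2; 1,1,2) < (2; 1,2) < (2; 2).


14 collections generate NE(X_Σ); each relation:

  {1,8}:  v_{1} + v_{8} = 0  ⇒ sig = (2; —)
  {2,3}:  v_{2} + v_{3} = 0  ⇒ sig = (2; —)
  {1,4}:  v_{1} + v_{4} = v_{5}  ⇒ sig = (2; 1)
  {2,6}:  v_{2} + v_{6} = v_{5}  ⇒ sig = (2; 1)
  {3,5}:  v_{3} + v_{5} = v_{6}  ⇒ sig = (2; 1)
  {5,8}:  v_{5} + v_{8} = v_{4}  ⇒ sig = (2; 1)
  {3,8}:  v_{3} + v_{8} = v_{5} + v_{7}  ⇒ sig = (2; 1,1)
  {3,4}:  v_{3} + v_{4} = 2·v_{5} + v_{7}  ⇒ sig = (2; 1,2)
  {6,8}:  v_{6} + v_{8} = 2·v_{5} + v_{7}  ⇒ sig = (2; 1,2)
  {4,6}:  v_{4} + v_{6} = 3·v_{5} + v_{7}  ⇒ sig = (2; 1,3)
  {1,5,7}:  v_{1} + v_{5} + v_{7} = v_{3}  ⇒ sig = (3; 1)
  {2,5,7}:  v_{2} + v_{5} + v_{7} = v_{8}  ⇒ sig = (3; 1)
  {1,6,7}:  v_{1} + v_{6} + v_{7} = 2·v_{3}  ⇒ sig = (3; 2)
  {2,4,7}:  v_{2} + v_{4} + v_{7} = 2·v_{8}  ⇒ sig = (3; 2)

Signatures (|P|; sorted positive RHS coefficients), sorted:
    (2; —)
    (2; —)
    (2; 1)
    (2; 1)
    (2; 1)
    (2; 1)
    (2; 1,1)
    (2; 1,2)
    (2; 1,2)
    (2; 1,3)
    (3; 1)
    (3; 1)
    (3; 2)
    (3; 2)


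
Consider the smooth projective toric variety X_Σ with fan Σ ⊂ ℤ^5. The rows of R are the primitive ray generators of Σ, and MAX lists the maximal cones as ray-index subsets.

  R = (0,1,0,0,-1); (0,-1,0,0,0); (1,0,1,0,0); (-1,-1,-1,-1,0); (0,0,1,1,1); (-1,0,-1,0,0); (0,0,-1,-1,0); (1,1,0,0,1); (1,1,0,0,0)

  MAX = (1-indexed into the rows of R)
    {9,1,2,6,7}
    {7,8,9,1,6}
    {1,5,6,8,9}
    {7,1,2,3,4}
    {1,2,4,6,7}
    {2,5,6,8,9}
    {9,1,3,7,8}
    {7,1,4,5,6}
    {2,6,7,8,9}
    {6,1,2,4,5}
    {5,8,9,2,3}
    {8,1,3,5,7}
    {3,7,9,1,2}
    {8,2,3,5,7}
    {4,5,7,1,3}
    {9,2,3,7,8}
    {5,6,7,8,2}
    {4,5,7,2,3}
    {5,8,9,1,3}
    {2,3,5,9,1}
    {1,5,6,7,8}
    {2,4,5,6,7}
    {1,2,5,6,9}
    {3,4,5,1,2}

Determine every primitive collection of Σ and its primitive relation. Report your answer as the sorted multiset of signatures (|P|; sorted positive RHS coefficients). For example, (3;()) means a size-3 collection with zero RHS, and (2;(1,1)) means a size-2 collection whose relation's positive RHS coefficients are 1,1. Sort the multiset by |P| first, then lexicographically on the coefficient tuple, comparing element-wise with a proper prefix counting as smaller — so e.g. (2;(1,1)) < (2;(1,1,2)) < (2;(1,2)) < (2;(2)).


Σ has 6 primitive collections:

  P={3,6}:  v_{3} + v_{6} = 0  →  sig = (2;())
  P={4,9}:  v_{4} + v_{9} = v_{7}  →  sig = (2;(1))
  P={4,8}:  v_{4} + v_{8} = v_{5} + 2·v_{7}  →  sig = (2;(1,2))
  P={1,2,8}:  v_{1} + v_{2} + v_{8} = v_{9}  →  sig = (3;(1))
  P={5,7,9}:  v_{5} + v_{7} + v_{9} = v_{8}  →  sig = (3;(1))
  P={1,2,5,7}:  v_{1} + v_{2} + v_{5} + v_{7} = 0  →  sig = (4;())

so the primitive-relation signature multiset is
    |P|=2: 3 collections, coeffs (), (1), (1,2)
    |P|=3: 2 collections, coeffs (1), (1)
    |P|=4: 1 collection, coeffs ()


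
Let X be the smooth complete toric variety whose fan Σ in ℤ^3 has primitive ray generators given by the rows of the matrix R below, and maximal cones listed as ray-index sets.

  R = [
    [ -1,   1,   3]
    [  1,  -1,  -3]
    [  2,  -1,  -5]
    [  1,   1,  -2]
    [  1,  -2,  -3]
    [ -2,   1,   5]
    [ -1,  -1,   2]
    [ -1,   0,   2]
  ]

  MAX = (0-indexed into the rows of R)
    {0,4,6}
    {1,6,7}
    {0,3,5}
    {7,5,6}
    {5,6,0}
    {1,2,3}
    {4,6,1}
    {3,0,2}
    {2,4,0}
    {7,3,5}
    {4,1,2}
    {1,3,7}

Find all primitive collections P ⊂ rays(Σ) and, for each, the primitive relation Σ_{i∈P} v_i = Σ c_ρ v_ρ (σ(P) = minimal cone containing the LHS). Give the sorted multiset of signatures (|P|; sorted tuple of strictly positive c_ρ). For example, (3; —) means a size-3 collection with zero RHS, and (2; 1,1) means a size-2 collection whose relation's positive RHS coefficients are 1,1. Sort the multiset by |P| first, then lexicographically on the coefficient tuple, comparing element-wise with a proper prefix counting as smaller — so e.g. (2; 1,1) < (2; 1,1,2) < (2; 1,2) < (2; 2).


Σ has 10 primitive collections:

  {0,1}:  v_{0} + v_{1} = 0  ⇒ sig = (2; —)
  {2,5}:  v_{2} + v_{5} = 0  ⇒ sig = (2; —)
  {3,6}:  v_{3} + v_{6} = 0  ⇒ sig = (2; —)
  {0,7}:  v_{0} + v_{7} = v_{5}  ⇒ sig = (2; 1)
  {1,5}:  v_{1} + v_{5} = v_{7}  ⇒ sig = (2; 1)
  {2,6}:  v_{2} + v_{6} = v_{4}  ⇒ sig = (2; 1)
  {2,7}:  v_{2} + v_{7} = v_{1}  ⇒ sig = (2; 1)
  {3,4}:  v_{3} + v_{4} = v_{2}  ⇒ sig = (2; 1)
  {4,5}:  v_{4} + v_{5} = v_{6}  ⇒ sig = (2; 1)
  {4,7}:  v_{4} + v_{7} = v_{1} + v_{6}  ⇒ sig = (2; 1,1)

Sorted signature multiset PRS(X):
    |P|=2: 10 collections, coeffs (), (), (), (1), (1), (1), (1), (1), (1), (1,1)


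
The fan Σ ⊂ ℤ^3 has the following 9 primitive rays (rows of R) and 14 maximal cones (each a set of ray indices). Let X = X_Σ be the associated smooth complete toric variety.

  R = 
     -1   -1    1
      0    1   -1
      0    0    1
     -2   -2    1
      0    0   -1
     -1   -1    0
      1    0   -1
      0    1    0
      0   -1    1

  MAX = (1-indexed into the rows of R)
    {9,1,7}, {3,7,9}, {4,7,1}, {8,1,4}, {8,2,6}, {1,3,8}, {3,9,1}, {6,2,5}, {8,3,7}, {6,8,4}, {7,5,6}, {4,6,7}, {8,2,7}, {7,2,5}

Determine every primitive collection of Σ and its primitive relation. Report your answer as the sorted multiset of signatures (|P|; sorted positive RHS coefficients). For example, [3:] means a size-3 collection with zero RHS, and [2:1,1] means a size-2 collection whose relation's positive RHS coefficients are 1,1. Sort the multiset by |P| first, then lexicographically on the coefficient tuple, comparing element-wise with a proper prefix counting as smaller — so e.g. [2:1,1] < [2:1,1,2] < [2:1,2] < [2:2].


The 20 primitive collections of Σ (r=9, n=3):

  • {2,9}:  v_{2} + v_{9} = 0  →  sig = [2:]
  • {3,5}:  v_{3} + v_{5} = 0  →  sig = [2:]
  • {1,5}:  v_{1} + v_{5} = v_{6}  →  sig = [2:1]
  • {1,6}:  v_{1} + v_{6} = v_{4}  →  sig = [2:1]
  • {2,3}:  v_{2} + v_{3} = v_{8}  →  sig = [2:1]
  • {3,6}:  v_{3} + v_{6} = v_{1}  →  sig = [2:1]
  • {5,8}:  v_{5} + v_{8} = v_{2}  →  sig = [2:1]
  • {8,9}:  v_{8} + v_{9} = v_{3}  →  sig = [2:1]
  • {1,2}:  v_{1} + v_{2} = v_{6} + v_{8}  →  sig = [2:1,1]
  • {5,9}:  v_{5} + v_{9} = v_{1} + v_{7}  →  sig = [2:1,1]
  • {2,4}:  v_{2} + v_{4} = 2·v_{6} + v_{8}  →  sig = [2:1,2]
  • {6,9}:  v_{6} + v_{9} = 2·v_{1} + v_{7}  →  sig = [2:1,2]
  • {4,9}:  v_{4} + v_{9} = 3·v_{1} + v_{7}  →  sig = [2:1,3]
  • {3,4}:  v_{3} + v_{4} = 2·v_{1}  →  sig = [2:2]
  • {4,5}:  v_{4} + v_{5} = 2·v_{6}  →  sig = [2:2]
  • {1,7,8}:  v_{1} + v_{7} + v_{8} = 0  →  sig = [3:]
  • {1,3,7}:  v_{1} + v_{3} + v_{7} = v_{9}  →  sig = [3:1]
  • {4,7,8}:  v_{4} + v_{7} + v_{8} = v_{6}  →  sig = [3:1]
  • {6,7,8}:  v_{6} + v_{7} + v_{8} = v_{5}  →  sig = [3:1]
  • {2,6,7}:  v_{2} + v_{6} + v_{7} = 2·v_{5}  →  sig = [3:2]

Hence PRS(X_Σ) =
{ [2:] ×2,  [2:1] ×6,  [2:1,1] ×2,  [2:1,2] ×2,  [2:1,3],  [2:2] ×2,  [3:],  [3:1] ×3,  [3:2] }


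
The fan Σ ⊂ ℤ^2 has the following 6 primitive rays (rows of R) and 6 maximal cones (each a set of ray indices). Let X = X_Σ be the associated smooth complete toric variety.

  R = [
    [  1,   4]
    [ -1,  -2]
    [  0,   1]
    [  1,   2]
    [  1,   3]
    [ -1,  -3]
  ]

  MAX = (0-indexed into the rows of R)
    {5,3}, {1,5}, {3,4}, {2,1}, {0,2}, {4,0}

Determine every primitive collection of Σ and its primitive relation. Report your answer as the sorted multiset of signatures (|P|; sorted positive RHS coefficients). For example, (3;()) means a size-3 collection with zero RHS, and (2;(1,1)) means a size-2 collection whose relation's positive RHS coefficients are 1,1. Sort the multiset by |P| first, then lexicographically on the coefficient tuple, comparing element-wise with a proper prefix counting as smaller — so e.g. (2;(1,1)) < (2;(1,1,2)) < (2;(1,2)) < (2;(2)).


Δ(Σ) — 6 vertices, 9 min non-faces:

  • {1,3}:  v_{1} + v_{3} = 0 — sig = (2;())
  • {4,5}:  v_{4} + v_{5} = 0 — sig = (2;())
  • {0,5}:  v_{0} + v_{5} = v_{2} — sig = (2;(1))
  • {1,4}:  v_{1} + v_{4} = v_{2} — sig = (2;(1))
  • {2,3}:  v_{2} + v_{3} = v_{4} — sig = (2;(1))
  • {2,4}:  v_{2} + v_{4} = v_{0} — sig = (2;(1))
  • {2,5}:  v_{2} + v_{5} = v_{1} — sig = (2;(1))
  • {0,1}:  v_{0} + v_{1} = 2·v_{2} — sig = (2;(2))
  • {0,3}:  v_{0} + v_{3} = 2·v_{4} — sig = (2;(2))

Hence PRS(X_Σ) =
[(2;()), (2;()), (2;(1)), (2;(1)), (2;(1)), (2;(1)), (2;(1)), (2;(2)), (2;(2))]


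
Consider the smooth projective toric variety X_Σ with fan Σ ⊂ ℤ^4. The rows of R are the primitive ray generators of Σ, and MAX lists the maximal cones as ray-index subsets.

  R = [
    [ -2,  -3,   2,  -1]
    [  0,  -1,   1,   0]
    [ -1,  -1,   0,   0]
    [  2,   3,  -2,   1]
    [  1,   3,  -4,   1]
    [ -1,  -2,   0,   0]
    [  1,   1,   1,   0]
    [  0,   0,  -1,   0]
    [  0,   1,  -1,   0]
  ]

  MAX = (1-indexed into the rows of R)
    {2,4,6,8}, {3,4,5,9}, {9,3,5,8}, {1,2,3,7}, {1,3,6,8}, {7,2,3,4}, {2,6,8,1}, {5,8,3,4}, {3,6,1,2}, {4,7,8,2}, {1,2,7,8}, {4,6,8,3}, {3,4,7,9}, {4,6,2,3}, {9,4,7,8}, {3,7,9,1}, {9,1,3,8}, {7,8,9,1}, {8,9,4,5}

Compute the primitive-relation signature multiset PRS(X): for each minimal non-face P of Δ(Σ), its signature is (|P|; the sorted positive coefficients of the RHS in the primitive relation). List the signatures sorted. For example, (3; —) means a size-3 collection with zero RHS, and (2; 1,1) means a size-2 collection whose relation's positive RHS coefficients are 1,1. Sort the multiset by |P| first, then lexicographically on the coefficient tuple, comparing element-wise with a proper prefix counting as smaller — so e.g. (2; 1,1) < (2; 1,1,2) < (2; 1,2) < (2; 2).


The 11 primitive collections of Σ (r=9, n=4):

  {1,4}:  v_{1} + v_{4} = 0  so sig = (2; —)
  {2,9}:  v_{2} + v_{9} = 0  so sig = (2; —)
  {6,7}:  v_{6} + v_{7} = v_{2}  so sig = (2; 1)
  {5,7}:  v_{5} + v_{7} = v_{4} + v_{9}  so sig = (2; 1,1)
  {6,9}:  v_{6} + v_{9} = v_{3} + v_{8}  so sig = (2; 1,1)
  {1,5}:  v_{1} + v_{5} = v_{3} + v_{8} + v_{9}  so sig = (2; 1,1,1)
  {2,5}:  v_{2} + v_{5} = v_{3} + v_{4} + v_{8}  so sig = (2; 1,1,1)
  {5,6}:  v_{5} + v_{6} = 2·v_{3} + v_{4} + 2·v_{8}  so sig = (2; 1,2,2)
  {3,7,8}:  v_{3} + v_{7} + v_{8} = 0  so sig = (3; —)
  {2,3,8}:  v_{2} + v_{3} + v_{8} = v_{6}  so sig = (3; 1)
  {3,4,8,9}:  v_{3} + v_{4} + v_{8} + v_{9} = v_{5}  so sig = (4; 1)

so the primitive-relation signature multiset is
{ (2; —) ×2,  (2; 1),  (2; 1,1) ×2,  (2; 1,1,1) ×2,  (2; 1,2,2),  (3; —),  (3; 1),  (4; 1) }


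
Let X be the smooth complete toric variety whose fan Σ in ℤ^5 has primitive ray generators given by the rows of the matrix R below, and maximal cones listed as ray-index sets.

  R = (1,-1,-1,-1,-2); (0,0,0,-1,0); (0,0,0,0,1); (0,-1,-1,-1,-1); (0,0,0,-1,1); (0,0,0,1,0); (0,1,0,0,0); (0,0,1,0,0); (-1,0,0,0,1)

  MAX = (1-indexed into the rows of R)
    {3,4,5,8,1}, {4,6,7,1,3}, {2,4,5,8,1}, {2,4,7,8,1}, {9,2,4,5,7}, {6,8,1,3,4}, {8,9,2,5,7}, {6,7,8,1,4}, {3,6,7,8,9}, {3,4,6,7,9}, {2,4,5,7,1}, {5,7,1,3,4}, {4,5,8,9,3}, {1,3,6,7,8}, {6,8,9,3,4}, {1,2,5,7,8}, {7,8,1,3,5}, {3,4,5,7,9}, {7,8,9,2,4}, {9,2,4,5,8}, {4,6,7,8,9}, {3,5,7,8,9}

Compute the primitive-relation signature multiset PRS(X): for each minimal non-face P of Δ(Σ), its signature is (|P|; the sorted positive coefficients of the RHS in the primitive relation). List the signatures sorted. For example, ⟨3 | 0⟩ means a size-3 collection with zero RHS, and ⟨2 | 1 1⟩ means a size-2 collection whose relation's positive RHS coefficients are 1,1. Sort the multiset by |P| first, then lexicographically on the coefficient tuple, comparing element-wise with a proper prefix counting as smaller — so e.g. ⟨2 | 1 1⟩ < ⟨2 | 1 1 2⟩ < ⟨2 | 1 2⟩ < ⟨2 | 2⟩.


|primitive collections| = 6. Relations:

  P = {2,6}:  v_{2} + v_{6} = 0  so sig = ⟨2 | 0⟩
  P = {1,9}:  v_{1} + v_{9} = v_{4}  so sig = ⟨2 | 1⟩
  P = {2,3}:  v_{2} + v_{3} = v_{5}  so sig = ⟨2 | 1⟩
  P = {5,6}:  v_{5} + v_{6} = v_{3}  so sig = ⟨2 | 1⟩
  P = {3,4,7,8}:  v_{3} + v_{4} + v_{7} + v_{8} = v_{2}  so sig = ⟨4 | 1⟩
  P = {4,5,7,8}:  v_{4} + v_{5} + v_{7} + v_{8} = 2·v_{2}  so sig = ⟨4 | 2⟩

so the primitive-relation signature multiset is
[⟨2 | 0⟩, ⟨2 | 1⟩, ⟨2 | 1⟩, ⟨2 | 1⟩, ⟨4 | 1⟩, ⟨4 | 2⟩]


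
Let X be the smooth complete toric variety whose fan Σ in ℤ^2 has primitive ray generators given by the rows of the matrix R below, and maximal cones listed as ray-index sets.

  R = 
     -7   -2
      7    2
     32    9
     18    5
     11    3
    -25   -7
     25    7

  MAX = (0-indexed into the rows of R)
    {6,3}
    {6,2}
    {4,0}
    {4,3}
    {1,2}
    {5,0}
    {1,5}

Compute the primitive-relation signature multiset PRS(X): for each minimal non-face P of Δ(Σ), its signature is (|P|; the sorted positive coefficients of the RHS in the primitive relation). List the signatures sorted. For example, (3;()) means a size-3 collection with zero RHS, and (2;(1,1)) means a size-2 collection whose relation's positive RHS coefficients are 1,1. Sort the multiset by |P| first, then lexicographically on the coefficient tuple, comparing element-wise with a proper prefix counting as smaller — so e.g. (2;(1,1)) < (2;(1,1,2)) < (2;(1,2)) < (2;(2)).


Σ has 14 primitive collections:

  P = {0,1}:  v_{0} + v_{1} = 0  →  sig = (2;())
  P = {5,6}:  v_{5} + v_{6} = 0  →  sig = (2;())
  P = {0,2}:  v_{0} + v_{2} = v_{6}  →  sig = (2;(1))
  P = {0,3}:  v_{0} + v_{3} = v_{4}  →  sig = (2;(1))
  P = {0,6}:  v_{0} + v_{6} = v_{3}  →  sig = (2;(1))
  P = {1,3}:  v_{1} + v_{3} = v_{6}  →  sig = (2;(1))
  P = {1,4}:  v_{1} + v_{4} = v_{3}  →  sig = (2;(1))
  P = {1,6}:  v_{1} + v_{6} = v_{2}  →  sig = (2;(1))
  P = {2,5}:  v_{2} + v_{5} = v_{1}  →  sig = (2;(1))
  P = {3,5}:  v_{3} + v_{5} = v_{0}  →  sig = (2;(1))
  P = {2,4}:  v_{2} + v_{4} = v_{3} + v_{6}  →  sig = (2;(1,1))
  P = {2,3}:  v_{2} + v_{3} = 2·v_{6}  →  sig = (2;(2))
  P = {4,5}:  v_{4} + v_{5} = 2·v_{0}  →  sig = (2;(2))
  P = {4,6}:  v_{4} + v_{6} = 2·v_{3}  →  sig = (2;(2))

Signatures (|P|; sorted positive RHS coefficients), sorted:
    (2;())
    (2;())
    (2;(1))
    (2;(1))
    (2;(1))
    (2;(1))
    (2;(1))
    (2;(1))
    (2;(1))
    (2;(1))
    (2;(1,1))
    (2;(2))
    (2;(2))
    (2;(2))


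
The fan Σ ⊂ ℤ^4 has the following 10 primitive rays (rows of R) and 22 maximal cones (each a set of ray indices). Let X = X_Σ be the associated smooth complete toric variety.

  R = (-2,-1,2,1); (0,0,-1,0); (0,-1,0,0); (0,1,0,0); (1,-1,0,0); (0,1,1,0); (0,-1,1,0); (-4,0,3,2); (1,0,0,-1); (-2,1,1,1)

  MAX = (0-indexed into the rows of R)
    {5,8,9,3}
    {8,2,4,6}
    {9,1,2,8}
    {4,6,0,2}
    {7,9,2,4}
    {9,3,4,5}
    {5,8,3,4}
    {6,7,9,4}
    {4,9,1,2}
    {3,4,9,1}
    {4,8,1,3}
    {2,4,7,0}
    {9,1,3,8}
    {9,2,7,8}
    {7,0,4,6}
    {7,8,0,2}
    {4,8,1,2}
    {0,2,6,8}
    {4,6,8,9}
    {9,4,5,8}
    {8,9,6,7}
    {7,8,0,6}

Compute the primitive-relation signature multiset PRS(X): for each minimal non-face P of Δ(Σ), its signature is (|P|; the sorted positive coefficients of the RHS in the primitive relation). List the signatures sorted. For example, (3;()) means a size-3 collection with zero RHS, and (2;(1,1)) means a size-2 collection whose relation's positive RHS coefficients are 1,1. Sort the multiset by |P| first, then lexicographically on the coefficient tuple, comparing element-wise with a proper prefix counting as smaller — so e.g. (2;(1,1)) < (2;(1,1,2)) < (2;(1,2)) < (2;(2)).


20 collections generate NE(X_Σ); each relation:

  • {2,3}:  v_{2} + v_{3} = 0  →  sig = (2;())
  • {0,9}:  v_{0} + v_{9} = v_{7}  →  sig = (2;(1))
  • {1,5}:  v_{1} + v_{5} = v_{3}  →  sig = (2;(1))
  • {1,6}:  v_{1} + v_{6} = v_{2}  →  sig = (2;(1))
  • {0,3}:  v_{0} + v_{3} = v_{6} + v_{9}  →  sig = (2;(1,1))
  • {2,5}:  v_{2} + v_{5} = v_{4} + v_{8} + v_{9}  →  sig = (2;(1,1,1))
  • {3,6}:  v_{3} + v_{6} = v_{4} + v_{8} + v_{9}  →  sig = (2;(1,1,1))
  • {0,5}:  v_{0} + v_{5} = v_{4} + v_{6} + v_{8} + 2·v_{9}  →  sig = (2;(1,1,1,2))
  • {5,7}:  v_{5} + v_{7} = v_{4} + v_{6} + v_{8} + 3·v_{9}  →  sig = (2;(1,1,1,3))
  • {0,1}:  v_{0} + v_{1} = 2·v_{2} + v_{9}  →  sig = (2;(1,2))
  • {3,7}:  v_{3} + v_{7} = v_{6} + 2·v_{9}  →  sig = (2;(1,2))
  • {1,7}:  v_{1} + v_{7} = 2·v_{2} + 2·v_{9}  →  sig = (2;(2,2))
  • {5,6}:  v_{5} + v_{6} = 2·v_{4} + 2·v_{8} + 2·v_{9}  →  sig = (2;(2,2,2))
  • {2,6,9}:  v_{2} + v_{6} + v_{9} = v_{0}  →  sig = (3;(1))
  • {4,7,8}:  v_{4} + v_{7} + v_{8} = 2·v_{6} + v_{9}  →  sig = (3;(1,2))
  • {0,4,8}:  v_{0} + v_{4} + v_{8} = 2·v_{6}  →  sig = (3;(2))
  • {2,6,7}:  v_{2} + v_{6} + v_{7} = 2·v_{0}  →  sig = (3;(2))
  • {1,4,8,9}:  v_{1} + v_{4} + v_{8} + v_{9} = 0  →  sig = (4;())
  • {2,4,8,9}:  v_{2} + v_{4} + v_{8} + v_{9} = v_{6}  →  sig = (4;(1))
  • {3,4,8,9}:  v_{3} + v_{4} + v_{8} + v_{9} = v_{5}  →  sig = (4;(1))

Hence PRS(X_Σ) =
    |P|=2: 13 collections, coeffs (), (1), (1), (1), (1,1), (1,1,1), (1,1,1), (1,1,1,2), (1,1,1,3), (1,2), (1,2), (2,2), (2,2,2)
    |P|=3: 4 collections, coeffs (1), (1,2), (2), (2)
    |P|=4: 3 collections, coeffs (), (1), (1)


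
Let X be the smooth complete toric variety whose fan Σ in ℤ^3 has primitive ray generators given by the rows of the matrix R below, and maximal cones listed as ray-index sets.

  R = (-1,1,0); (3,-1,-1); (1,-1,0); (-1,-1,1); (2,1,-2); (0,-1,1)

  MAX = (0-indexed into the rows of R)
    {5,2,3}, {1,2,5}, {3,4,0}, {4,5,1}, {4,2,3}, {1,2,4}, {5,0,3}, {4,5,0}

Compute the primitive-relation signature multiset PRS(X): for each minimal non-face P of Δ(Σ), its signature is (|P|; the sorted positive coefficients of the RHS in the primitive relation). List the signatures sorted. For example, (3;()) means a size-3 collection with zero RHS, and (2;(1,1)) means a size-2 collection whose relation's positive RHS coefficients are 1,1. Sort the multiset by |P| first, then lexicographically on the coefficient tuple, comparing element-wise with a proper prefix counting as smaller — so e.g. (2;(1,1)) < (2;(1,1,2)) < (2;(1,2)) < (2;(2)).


Σ has 5 primitive collections:

  {0,2}:  v_{0} + v_{2} = 0  ⇒ sig = (2;())
  {0,1}:  v_{0} + v_{1} = v_{4} + v_{5}  ⇒ sig = (2;(1,1))
  {1,3}:  v_{1} + v_{3} = 2·v_{2}  ⇒ sig = (2;(2))
  {2,4,5}:  v_{2} + v_{4} + v_{5} = v_{1}  ⇒ sig = (3;(1))
  {3,4,5}:  v_{3} + v_{4} + v_{5} = v_{2}  ⇒ sig = (3;(1))

Sorted signature multiset PRS(X):
{ (2;()),  (2;(1,1)),  (2;(2)),  (3;(1)) ×2 }


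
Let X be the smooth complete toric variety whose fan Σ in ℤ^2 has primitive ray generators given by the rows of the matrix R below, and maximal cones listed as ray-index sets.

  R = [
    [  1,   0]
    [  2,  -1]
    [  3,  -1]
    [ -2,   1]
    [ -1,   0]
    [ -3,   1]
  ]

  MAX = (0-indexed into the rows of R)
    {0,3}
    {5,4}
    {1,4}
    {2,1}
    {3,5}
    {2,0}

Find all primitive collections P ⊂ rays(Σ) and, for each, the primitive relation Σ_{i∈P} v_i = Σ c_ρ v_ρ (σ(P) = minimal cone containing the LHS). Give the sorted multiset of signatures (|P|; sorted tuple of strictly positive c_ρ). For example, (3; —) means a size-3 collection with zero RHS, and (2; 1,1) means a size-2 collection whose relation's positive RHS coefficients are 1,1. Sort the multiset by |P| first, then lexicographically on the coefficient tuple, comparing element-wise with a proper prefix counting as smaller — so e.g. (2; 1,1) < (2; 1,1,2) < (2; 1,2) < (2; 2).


|primitive collections| = 9. Relations:

  P = {0,4}:  v_{0} + v_{4} = 0 — sig = (2; —)
  P = {1,3}:  v_{1} + v_{3} = 0 — sig = (2; —)
  P = {2,5}:  v_{2} + v_{5} = 0 — sig = (2; —)
  P = {0,1}:  v_{0} + v_{1} = v_{2} — sig = (2; 1)
  P = {0,5}:  v_{0} + v_{5} = v_{3} — sig = (2; 1)
  P = {1,5}:  v_{1} + v_{5} = v_{4} — sig = (2; 1)
  P = {2,3}:  v_{2} + v_{3} = v_{0} — sig = (2; 1)
  P = {2,4}:  v_{2} + v_{4} = v_{1} — sig = (2; 1)
  P = {3,4}:  v_{3} + v_{4} = v_{5} — sig = (2; 1)

Signatures (|P|; sorted positive RHS coefficients), sorted:
    |P|=2: 9 collections, coeffs (), (), (), (1), (1), (1), (1), (1), (1)


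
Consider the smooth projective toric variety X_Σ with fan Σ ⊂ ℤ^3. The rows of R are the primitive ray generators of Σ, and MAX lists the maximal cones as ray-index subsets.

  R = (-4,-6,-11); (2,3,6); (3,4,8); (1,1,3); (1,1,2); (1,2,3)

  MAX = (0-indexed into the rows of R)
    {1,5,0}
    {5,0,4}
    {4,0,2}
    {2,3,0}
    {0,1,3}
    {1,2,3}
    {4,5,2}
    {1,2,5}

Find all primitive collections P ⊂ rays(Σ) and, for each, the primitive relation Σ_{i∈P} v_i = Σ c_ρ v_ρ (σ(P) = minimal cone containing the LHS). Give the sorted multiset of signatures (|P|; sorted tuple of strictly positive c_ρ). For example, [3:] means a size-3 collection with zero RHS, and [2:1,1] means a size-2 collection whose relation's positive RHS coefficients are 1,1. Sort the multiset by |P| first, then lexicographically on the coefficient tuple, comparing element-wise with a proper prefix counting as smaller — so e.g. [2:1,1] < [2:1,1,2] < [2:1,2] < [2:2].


Δ(Σ) — 6 vertices, 5 min non-faces:

  P={1,4}:  v_{1} + v_{4} = v_{2} ; sig = [2:1]
  P={3,5}:  v_{3} + v_{5} = v_{1} ; sig = [2:1]
  P={3,4}:  v_{3} + v_{4} = v_{0} + 2·v_{2} ; sig = [2:1,2]
  P={0,2,5}:  v_{0} + v_{2} + v_{5} = 0 ; sig = [3:]
  P={0,1,2}:  v_{0} + v_{1} + v_{2} = v_{3} ; sig = [3:1]

so the primitive-relation signature multiset is
{ [2:1] ×2,  [2:1,2],  [3:],  [3:1] }


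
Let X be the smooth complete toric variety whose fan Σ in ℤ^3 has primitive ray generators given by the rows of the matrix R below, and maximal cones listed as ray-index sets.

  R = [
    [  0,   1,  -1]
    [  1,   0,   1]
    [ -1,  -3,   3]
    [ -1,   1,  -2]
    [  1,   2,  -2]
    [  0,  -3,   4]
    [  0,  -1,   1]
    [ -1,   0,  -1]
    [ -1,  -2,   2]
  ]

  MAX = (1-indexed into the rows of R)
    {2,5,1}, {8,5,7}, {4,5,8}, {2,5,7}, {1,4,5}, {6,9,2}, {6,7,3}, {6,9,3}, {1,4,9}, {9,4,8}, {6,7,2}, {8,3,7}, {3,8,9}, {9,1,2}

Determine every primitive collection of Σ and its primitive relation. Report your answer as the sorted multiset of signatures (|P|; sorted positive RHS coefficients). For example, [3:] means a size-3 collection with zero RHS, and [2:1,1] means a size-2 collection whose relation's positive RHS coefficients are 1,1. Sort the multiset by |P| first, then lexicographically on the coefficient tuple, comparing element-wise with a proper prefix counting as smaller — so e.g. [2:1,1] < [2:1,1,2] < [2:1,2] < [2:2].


15 minimal non-faces of Δ(Σ) (on 9 rays):

  • {1,7}:  v_{1} + v_{7} = 0 — sig = [2:]
  • {2,8}:  v_{2} + v_{8} = 0 — sig = [2:]
  • {5,9}:  v_{5} + v_{9} = 0 — sig = [2:]
  • {1,3}:  v_{1} + v_{3} = v_{9} — sig = [2:1]
  • {1,8}:  v_{1} + v_{8} = v_{4} — sig = [2:1]
  • {2,3}:  v_{2} + v_{3} = v_{6} — sig = [2:1]
  • {2,4}:  v_{2} + v_{4} = v_{1} — sig = [2:1]
  • {3,5}:  v_{3} + v_{5} = v_{7} — sig = [2:1]
  • {4,6}:  v_{4} + v_{6} = v_{9} — sig = [2:1]
  • {4,7}:  v_{4} + v_{7} = v_{8} — sig = [2:1]
  • {6,8}:  v_{6} + v_{8} = v_{3} — sig = [2:1]
  • {7,9}:  v_{7} + v_{9} = v_{3} — sig = [2:1]
  • {1,6}:  v_{1} + v_{6} = v_{2} + v_{9} — sig = [2:1,1]
  • {3,4}:  v_{3} + v_{4} = v_{8} + v_{9} — sig = [2:1,1]
  • {5,6}:  v_{5} + v_{6} = v_{2} + v_{7} — sig = [2:1,1]

Sorted signature multiset PRS(X):
    |P|=2: 15 collections, coeffs (), (), (), (1), (1), (1), (1), (1), (1), (1), (1), (1), (1,1), (1,1), (1,1)


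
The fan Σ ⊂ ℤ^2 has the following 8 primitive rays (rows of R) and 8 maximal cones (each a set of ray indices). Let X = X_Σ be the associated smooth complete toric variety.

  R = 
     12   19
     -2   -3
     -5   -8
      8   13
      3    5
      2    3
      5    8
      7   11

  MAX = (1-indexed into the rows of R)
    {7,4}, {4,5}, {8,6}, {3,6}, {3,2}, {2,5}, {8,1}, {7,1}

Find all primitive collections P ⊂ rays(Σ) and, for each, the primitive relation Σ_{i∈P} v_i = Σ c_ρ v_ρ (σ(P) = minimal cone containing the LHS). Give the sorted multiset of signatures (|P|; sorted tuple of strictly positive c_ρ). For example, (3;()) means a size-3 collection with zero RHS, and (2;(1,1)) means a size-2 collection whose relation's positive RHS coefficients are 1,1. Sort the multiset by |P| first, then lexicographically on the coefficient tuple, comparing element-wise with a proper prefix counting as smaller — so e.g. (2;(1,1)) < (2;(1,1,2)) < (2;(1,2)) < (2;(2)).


Σ has 20 primitive collections:

  • {2,6}:  v_{2} + v_{6} = 0  ⟹  sig = (2;())
  • {3,7}:  v_{3} + v_{7} = 0  ⟹  sig = (2;())
  • {1,3}:  v_{1} + v_{3} = v_{8}  ⟹  sig = (2;(1))
  • {2,7}:  v_{2} + v_{7} = v_{5}  ⟹  sig = (2;(1))
  • {2,8}:  v_{2} + v_{8} = v_{7}  ⟹  sig = (2;(1))
  • {3,4}:  v_{3} + v_{4} = v_{5}  ⟹  sig = (2;(1))
  • {3,5}:  v_{3} + v_{5} = v_{2}  ⟹  sig = (2;(1))
  • {3,8}:  v_{3} + v_{8} = v_{6}  ⟹  sig = (2;(1))
  • {5,6}:  v_{5} + v_{6} = v_{7}  ⟹  sig = (2;(1))
  • {5,7}:  v_{5} + v_{7} = v_{4}  ⟹  sig = (2;(1))
  • {6,7}:  v_{6} + v_{7} = v_{8}  ⟹  sig = (2;(1))
  • {7,8}:  v_{7} + v_{8} = v_{1}  ⟹  sig = (2;(1))
  • {1,2}:  v_{1} + v_{2} = 2·v_{7}  ⟹  sig = (2;(2))
  • {1,6}:  v_{1} + v_{6} = 2·v_{8}  ⟹  sig = (2;(2))
  • {2,4}:  v_{2} + v_{4} = 2·v_{5}  ⟹  sig = (2;(2))
  • {4,6}:  v_{4} + v_{6} = 2·v_{7}  ⟹  sig = (2;(2))
  • {5,8}:  v_{5} + v_{8} = 2·v_{7}  ⟹  sig = (2;(2))
  • {1,5}:  v_{1} + v_{5} = 3·v_{7}  ⟹  sig = (2;(3))
  • {4,8}:  v_{4} + v_{8} = 3·v_{7}  ⟹  sig = (2;(3))
  • {1,4}:  v_{1} + v_{4} = 4·v_{7}  ⟹  sig = (2;(4))

Hence PRS(X_Σ) =
    |P|=2: 20 collections, coeffs (), (), (1), (1), (1), (1), (1), (1), (1), (1), (1), (1), (2), (2), (2), (2), (2), (3), (3), (4)


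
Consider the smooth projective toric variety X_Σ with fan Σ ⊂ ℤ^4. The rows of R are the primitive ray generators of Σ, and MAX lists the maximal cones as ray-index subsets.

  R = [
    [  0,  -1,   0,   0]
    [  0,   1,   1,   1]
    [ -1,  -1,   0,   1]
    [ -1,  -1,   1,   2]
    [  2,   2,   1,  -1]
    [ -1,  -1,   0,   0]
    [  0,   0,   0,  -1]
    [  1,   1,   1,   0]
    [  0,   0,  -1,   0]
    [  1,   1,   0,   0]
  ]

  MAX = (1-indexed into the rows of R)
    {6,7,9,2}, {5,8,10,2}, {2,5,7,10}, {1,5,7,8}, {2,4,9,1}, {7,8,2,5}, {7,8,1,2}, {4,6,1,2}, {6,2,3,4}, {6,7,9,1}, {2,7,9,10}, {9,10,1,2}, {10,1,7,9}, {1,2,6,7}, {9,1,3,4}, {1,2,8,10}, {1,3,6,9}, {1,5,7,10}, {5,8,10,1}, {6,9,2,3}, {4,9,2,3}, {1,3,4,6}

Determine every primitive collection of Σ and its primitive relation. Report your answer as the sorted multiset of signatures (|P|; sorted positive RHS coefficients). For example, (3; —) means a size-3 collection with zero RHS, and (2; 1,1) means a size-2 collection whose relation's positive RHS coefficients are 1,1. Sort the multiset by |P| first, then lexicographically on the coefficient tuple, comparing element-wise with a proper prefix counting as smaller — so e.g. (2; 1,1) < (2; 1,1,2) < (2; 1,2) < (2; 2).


20 collections generate NE(X_Σ); each relation:

  • {6,10}:  v_{6} + v_{10} = 0 — sig = (2; —)
  • {3,5}:  v_{3} + v_{5} = v_{8} — sig = (2; 1)
  • {3,7}:  v_{3} + v_{7} = v_{6} — sig = (2; 1)
  • {8,9}:  v_{8} + v_{9} = v_{10} — sig = (2; 1)
  • {3,8}:  v_{3} + v_{8} = v_{1} + v_{2} — sig = (2; 1,1)
  • {5,6}:  v_{5} + v_{6} = v_{7} + v_{8} — sig = (2; 1,1)
  • {3,10}:  v_{3} + v_{10} = v_{1} + v_{2} + v_{9} — sig = (2; 1,1,1)
  • {4,5}:  v_{4} + v_{5} = v_{1} + v_{2} + v_{8} — sig = (2; 1,1,1)
  • {4,7}:  v_{4} + v_{7} = v_{1} + v_{2} + v_{6} — sig = (2; 1,1,1)
  • {6,8}:  v_{6} + v_{8} = v_{1} + v_{2} + v_{7} — sig = (2; 1,1,1)
  • {5,9}:  v_{5} + v_{9} = v_{7} + 2·v_{10} — sig = (2; 1,2)
  • {4,10}:  v_{4} + v_{10} = 2·v_{1} + 2·v_{2} + v_{9} — sig = (2; 1,2,2)
  • {4,8}:  v_{4} + v_{8} = 2·v_{1} + 2·v_{2} — sig = (2; 2,2)
  • {1,2,3}:  v_{1} + v_{2} + v_{3} = v_{4} — sig = (3; 1)
  • {7,8,10}:  v_{7} + v_{8} + v_{10} = v_{5} — sig = (3; 1)
  • {1,2,5}:  v_{1} + v_{2} + v_{5} = 2·v_{8} — sig = (3; 2)
  • {4,6,9}:  v_{4} + v_{6} + v_{9} = 2·v_{3} — sig = (3; 2)
  • {1,2,7,9}:  v_{1} + v_{2} + v_{7} + v_{9} = 0 — sig = (4; —)
  • {1,2,6,9}:  v_{1} + v_{2} + v_{6} + v_{9} = v_{3} — sig = (4; 1)
  • {1,2,7,10}:  v_{1} + v_{2} + v_{7} + v_{10} = v_{8} — sig = (4; 1)

Hence PRS(X_Σ) =
[(2; —), (2; 1), (2; 1), (2; 1), (2; 1,1), (2; 1,1), (2; 1,1,1), (2; 1,1,1), (2; 1,1,1), (2; 1,1,1), (2; 1,2), (2; 1,2,2), (2; 2,2), (3; 1), (3; 1), (3; 2), (3; 2), (4; —), (4; 1), (4; 1)]
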